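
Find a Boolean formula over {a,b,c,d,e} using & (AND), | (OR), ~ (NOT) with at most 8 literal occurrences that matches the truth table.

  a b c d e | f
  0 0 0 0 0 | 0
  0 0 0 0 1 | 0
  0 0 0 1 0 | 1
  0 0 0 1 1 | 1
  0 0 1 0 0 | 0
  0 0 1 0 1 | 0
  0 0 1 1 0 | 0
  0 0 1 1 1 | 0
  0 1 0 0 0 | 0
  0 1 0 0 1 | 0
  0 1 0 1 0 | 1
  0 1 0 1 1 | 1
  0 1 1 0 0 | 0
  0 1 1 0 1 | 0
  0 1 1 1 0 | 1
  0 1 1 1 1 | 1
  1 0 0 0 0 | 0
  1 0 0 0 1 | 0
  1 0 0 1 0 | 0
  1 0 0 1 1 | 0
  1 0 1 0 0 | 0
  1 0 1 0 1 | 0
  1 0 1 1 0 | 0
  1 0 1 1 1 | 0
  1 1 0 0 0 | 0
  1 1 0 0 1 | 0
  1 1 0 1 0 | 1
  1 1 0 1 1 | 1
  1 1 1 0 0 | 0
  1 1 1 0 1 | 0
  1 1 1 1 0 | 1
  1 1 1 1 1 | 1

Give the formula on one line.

((~c & ((c | d) & (~a & ~b))) | (d & b))

  ~c = 11110000111100001111000011110000
  (c | d) = 00111111001111110011111100111111
  ~a = 11111111111111110000000000000000
  ~b = 11111111000000001111111100000000
  (~a & ~b) = 11111111000000000000000000000000
  ((c | d) & (~a & ~b)) = 00111111000000000000000000000000
  (~c & ((c | d) & (~a & ~b))) = 00110000000000000000000000000000
  (d & b) = 00000000001100110000000000110011
  ((~c & ((c | d) & (~a & ~b))) | (d & b)) = 00110000001100110000000000110011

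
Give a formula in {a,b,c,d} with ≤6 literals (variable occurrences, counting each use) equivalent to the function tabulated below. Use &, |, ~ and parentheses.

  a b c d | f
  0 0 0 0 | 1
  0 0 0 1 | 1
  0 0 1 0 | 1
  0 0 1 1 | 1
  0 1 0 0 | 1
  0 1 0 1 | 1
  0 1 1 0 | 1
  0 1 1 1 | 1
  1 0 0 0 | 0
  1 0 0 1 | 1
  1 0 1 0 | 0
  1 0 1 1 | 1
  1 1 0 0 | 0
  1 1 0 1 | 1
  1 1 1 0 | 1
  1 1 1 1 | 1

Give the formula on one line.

  ~a = 1111111100000000
  (d | ~a) = 1111111101010101
  (c | ~a) = 1111111100110011
  (d | b) = 0101111101011111
  ((c | ~a) & (d | b)) = 0101111100010011
  ((d | ~a) | ((c | ~a) & (d | b))) = 1111111101010111

((d | ~a) | ((c | ~a) & (d | b)))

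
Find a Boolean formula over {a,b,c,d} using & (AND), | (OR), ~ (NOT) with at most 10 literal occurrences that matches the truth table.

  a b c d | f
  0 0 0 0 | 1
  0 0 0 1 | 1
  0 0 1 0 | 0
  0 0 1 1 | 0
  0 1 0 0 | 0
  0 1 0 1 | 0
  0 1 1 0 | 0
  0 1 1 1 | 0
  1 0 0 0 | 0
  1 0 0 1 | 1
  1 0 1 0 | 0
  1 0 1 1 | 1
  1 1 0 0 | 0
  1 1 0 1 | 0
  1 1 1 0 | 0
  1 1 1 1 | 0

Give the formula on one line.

  ~c = 1100110011001100
  (~c | b) = 1100111111001111
  (a | (~c | b)) = 1100111111111111
  ~b = 1111000011110000
  ((a | (~c | b)) & ~b) = 1100000011110000
  ~d = 1010101010101010
  (~b | ~d) = 1111101011111010
  ~a = 1111111100000000
  (d | ~a) = 1111111101010101
  ((~b | ~d) & (d | ~a)) = 1111101001010000
  (((~b | ~d) & (d | ~a)) | d) = 1111111101010101
  (((a | (~c | b)) & ~b) & (((~b | ~d) & (d | ~a)) | d)) = 1100000001010000

(((a | (~c | b)) & ~b) & (((~b | ~d) & (d | ~a)) | d))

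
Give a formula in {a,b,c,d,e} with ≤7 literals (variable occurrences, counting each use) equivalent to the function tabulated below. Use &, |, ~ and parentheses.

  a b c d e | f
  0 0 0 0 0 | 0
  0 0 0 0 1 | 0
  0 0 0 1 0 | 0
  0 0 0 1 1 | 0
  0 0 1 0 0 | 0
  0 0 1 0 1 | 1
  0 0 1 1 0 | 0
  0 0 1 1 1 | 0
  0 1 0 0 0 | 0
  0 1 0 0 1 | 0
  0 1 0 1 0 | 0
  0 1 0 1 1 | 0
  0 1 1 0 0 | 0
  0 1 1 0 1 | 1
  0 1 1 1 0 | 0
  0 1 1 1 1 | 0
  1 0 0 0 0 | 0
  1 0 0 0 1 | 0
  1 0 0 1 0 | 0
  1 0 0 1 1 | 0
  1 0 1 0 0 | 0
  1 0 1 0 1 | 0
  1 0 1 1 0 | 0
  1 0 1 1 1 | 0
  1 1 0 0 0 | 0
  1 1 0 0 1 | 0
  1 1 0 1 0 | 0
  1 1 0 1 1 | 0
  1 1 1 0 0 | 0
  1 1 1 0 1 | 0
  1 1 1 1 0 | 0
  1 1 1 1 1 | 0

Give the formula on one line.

((c & (~d | (e | a))) & ((e & ~a) & ~d))

  ~d = 11001100110011001100110011001100
  (e | a) = 01010101010101011111111111111111
  (~d | (e | a)) = 11011101110111011111111111111111
  (c & (~d | (e | a))) = 00001101000011010000111100001111
  ~a = 11111111111111110000000000000000
  (e & ~a) = 01010101010101010000000000000000
  ((e & ~a) & ~d) = 01000100010001000000000000000000
  ((c & (~d | (e | a))) & ((e & ~a) & ~d)) = 00000100000001000000000000000000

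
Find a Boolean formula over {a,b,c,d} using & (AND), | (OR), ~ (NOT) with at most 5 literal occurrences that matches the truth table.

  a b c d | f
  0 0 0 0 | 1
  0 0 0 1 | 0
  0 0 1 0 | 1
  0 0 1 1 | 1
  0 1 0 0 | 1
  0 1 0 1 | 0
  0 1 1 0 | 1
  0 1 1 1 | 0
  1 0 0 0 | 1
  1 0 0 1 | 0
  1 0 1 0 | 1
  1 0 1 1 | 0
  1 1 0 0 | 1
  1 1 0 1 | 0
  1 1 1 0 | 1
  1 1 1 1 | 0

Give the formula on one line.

(~d | (c & (~a & ~b)))

  ~d = 1010101010101010
  ~a = 1111111100000000
  ~b = 1111000011110000
  (~a & ~b) = 1111000000000000
  (c & (~a & ~b)) = 0011000000000000
  (~d | (c & (~a & ~b))) = 1011101010101010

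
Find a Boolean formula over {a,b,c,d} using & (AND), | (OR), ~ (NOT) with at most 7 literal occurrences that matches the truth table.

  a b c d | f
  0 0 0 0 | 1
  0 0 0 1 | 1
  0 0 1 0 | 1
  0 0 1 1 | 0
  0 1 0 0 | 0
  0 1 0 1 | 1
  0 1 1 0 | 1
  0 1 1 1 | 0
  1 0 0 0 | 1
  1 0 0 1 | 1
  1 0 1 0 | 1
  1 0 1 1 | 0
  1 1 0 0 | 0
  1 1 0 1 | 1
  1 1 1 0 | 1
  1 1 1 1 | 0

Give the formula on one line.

((c | (d | ~b)) & (~d | ~c))

  ~b = 1111000011110000
  (d | ~b) = 1111010111110101
  (c | (d | ~b)) = 1111011111110111
  ~d = 1010101010101010
  ~c = 1100110011001100
  (~d | ~c) = 1110111011101110
  ((c | (d | ~b)) & (~d | ~c)) = 1110011011100110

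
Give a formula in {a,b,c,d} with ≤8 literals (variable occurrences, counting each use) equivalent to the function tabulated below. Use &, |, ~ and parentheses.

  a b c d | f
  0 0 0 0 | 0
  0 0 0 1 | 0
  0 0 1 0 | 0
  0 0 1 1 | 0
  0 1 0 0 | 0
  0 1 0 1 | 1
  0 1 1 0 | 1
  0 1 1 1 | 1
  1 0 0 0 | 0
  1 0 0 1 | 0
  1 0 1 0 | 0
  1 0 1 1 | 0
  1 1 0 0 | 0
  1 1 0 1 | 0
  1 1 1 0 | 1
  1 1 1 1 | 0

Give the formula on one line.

  ~d = 1010101010101010
  (c & ~d) = 0010001000100010
  ~a = 1111111100000000
  (~a & b) = 0000111100000000
  (d & (~a & b)) = 0000010100000000
  ((c & ~d) | (d & (~a & b))) = 0010011100100010
  (b & ((c & ~d) | (d & (~a & b)))) = 0000011100000010

(b & ((c & ~d) | (d & (~a & b))))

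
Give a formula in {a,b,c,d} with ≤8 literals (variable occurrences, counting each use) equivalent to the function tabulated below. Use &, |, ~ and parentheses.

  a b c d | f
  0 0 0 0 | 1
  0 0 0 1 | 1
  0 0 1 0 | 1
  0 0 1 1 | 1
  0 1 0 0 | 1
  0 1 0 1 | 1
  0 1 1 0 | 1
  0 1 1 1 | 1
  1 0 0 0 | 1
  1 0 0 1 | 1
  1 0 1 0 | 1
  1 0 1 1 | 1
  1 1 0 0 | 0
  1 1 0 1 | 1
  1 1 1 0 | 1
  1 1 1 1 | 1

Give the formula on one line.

  ~b = 1111000011110000
  (d | ~b) = 1111010111110101
  ~c = 1100110011001100
  ~a = 1111111100000000
  (~c & ~a) = 1100110000000000
  (b | a) = 0000111111111111
  (c & (b | a)) = 0000001100110011
  ((~c & ~a) | (c & (b | a))) = 1100111100110011
  ((d | ~b) | ((~c & ~a) | (c & (b | a)))) = 1111111111110111

((d | ~b) | ((~c & ~a) | (c & (b | a))))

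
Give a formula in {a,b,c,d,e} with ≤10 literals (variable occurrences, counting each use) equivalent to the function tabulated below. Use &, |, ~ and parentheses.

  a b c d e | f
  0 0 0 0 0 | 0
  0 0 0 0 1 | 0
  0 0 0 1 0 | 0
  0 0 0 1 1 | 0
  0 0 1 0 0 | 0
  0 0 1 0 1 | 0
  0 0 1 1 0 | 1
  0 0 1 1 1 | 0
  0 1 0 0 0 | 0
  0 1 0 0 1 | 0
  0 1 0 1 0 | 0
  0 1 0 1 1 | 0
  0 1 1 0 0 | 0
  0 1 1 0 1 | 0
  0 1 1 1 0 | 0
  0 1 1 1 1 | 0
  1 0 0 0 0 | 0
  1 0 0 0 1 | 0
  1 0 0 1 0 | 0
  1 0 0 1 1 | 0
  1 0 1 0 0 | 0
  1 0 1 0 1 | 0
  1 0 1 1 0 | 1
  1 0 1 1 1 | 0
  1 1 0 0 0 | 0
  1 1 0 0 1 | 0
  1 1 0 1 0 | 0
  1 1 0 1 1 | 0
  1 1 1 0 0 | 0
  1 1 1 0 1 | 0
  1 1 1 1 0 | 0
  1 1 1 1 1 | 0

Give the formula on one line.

  ~e = 10101010101010101010101010101010
  (b & d) = 00000000001100110000000000110011
  ~d = 11001100110011001100110011001100
  ((b & d) | ~d) = 11001100111111111100110011111111
  (~e | ((b & d) | ~d)) = 11101110111111111110111011111111
  (c & (~e | ((b & d) | ~d))) = 00001110000011110000111000001111
  ~b = 11111111000000001111111100000000
  ((c & (~e | ((b & d) | ~d))) & ~b) = 00001110000000000000111000000000
  (((c & (~e | ((b & d) | ~d))) & ~b) & d) = 00000010000000000000001000000000

(((c & (~e | ((b & d) | ~d))) & ~b) & d)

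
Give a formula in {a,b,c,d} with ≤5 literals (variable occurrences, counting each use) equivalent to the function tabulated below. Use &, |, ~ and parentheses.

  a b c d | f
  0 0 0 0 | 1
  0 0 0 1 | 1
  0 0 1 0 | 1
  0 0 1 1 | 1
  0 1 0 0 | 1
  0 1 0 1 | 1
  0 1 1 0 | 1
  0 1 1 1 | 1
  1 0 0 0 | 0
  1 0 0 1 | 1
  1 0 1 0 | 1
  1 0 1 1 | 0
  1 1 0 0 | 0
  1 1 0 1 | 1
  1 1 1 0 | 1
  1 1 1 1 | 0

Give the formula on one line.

  ~d = 1010101010101010
  (~d & c) = 0010001000100010
  ~c = 1100110011001100
  (d & ~c) = 0100010001000100
  ~a = 1111111100000000
  ((d & ~c) | ~a) = 1111111101000100
  ((~d & c) | ((d & ~c) | ~a)) = 1111111101100110

((~d & c) | ((d & ~c) | ~a))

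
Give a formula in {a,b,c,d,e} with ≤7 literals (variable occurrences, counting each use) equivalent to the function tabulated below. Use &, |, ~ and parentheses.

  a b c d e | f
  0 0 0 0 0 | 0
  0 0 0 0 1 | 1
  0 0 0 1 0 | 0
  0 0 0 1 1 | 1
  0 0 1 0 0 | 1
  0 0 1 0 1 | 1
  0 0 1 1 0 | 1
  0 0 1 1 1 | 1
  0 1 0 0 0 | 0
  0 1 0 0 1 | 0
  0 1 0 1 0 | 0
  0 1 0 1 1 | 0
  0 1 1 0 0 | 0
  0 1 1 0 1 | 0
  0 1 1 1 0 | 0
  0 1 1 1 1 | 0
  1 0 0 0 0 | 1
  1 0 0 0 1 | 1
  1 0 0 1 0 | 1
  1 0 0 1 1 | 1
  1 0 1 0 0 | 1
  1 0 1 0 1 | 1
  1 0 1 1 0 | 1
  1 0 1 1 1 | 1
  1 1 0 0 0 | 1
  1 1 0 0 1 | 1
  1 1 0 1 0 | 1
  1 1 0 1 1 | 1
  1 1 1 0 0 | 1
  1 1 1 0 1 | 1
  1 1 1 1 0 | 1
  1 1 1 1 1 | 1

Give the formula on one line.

  (e | c) = 01011111010111110101111101011111
  ~b = 11111111000000001111111100000000
  ((e | c) & ~b) = 01011111000000000101111100000000
  (((e | c) & ~b) | a) = 01011111000000001111111111111111

(((e | c) & ~b) | a)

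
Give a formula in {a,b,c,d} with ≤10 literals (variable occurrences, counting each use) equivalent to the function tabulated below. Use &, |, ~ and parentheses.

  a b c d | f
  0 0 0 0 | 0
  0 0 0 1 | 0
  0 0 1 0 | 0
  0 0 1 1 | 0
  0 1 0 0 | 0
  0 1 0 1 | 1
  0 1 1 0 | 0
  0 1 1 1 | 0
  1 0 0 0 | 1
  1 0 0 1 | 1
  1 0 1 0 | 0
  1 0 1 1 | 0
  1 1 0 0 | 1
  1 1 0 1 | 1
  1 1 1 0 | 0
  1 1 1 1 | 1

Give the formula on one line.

  ~c = 1100110011001100
  (d & b) = 0000010100000101
  (~c & (d & b)) = 0000010000000100
  (a & ~c) = 0000000011001100
  (b & a) = 0000000000001111
  (b & d) = 0000010100000101
  ((b & a) & (b & d)) = 0000000000000101
  ((a & ~c) | ((b & a) & (b & d))) = 0000000011001101
  ((~c & (d & b)) | ((a & ~c) | ((b & a) & (b & d)))) = 0000010011001101

((~c & (d & b)) | ((a & ~c) | ((b & a) & (b & d))))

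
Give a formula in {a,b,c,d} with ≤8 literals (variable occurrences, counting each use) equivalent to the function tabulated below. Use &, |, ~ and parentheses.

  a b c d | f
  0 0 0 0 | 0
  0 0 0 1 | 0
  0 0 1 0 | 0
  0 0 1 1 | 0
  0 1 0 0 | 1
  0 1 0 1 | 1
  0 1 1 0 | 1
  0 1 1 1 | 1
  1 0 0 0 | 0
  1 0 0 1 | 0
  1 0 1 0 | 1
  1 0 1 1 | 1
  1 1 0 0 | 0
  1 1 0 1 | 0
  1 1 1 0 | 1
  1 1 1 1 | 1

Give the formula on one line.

((b | a) & (~a | (a & c)))

  (b | a) = 0000111111111111
  ~a = 1111111100000000
  (a & c) = 0000000000110011
  (~a | (a & c)) = 1111111100110011
  ((b | a) & (~a | (a & c))) = 0000111100110011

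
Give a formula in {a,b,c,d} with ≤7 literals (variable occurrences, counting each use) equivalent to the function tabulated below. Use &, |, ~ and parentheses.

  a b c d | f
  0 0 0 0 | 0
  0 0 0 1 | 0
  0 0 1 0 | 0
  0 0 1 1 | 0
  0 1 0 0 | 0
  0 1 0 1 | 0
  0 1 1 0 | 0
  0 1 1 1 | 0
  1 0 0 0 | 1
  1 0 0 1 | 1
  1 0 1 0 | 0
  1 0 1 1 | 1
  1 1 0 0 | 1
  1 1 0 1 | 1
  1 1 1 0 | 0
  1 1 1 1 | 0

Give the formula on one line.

(a & (~c | (~b & d)))

  ~c = 1100110011001100
  ~b = 1111000011110000
  (~b & d) = 0101000001010000
  (~c | (~b & d)) = 1101110011011100
  (a & (~c | (~b & d))) = 0000000011011100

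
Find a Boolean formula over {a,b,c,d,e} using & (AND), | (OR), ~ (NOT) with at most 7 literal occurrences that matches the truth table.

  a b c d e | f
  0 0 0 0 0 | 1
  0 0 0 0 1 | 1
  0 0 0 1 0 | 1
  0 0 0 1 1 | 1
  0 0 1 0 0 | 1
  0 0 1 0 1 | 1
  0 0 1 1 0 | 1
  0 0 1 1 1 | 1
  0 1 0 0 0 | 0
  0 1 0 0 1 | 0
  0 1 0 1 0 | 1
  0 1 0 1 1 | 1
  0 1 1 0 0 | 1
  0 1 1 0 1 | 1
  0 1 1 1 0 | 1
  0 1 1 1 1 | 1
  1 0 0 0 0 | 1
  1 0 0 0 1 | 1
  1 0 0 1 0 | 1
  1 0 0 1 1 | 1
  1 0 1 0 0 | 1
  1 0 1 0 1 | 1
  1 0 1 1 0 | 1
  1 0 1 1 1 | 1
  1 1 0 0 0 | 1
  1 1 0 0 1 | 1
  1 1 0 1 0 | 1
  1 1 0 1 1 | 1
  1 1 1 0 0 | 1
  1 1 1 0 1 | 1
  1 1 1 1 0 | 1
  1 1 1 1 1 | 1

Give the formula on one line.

  ~b = 11111111000000001111111100000000
  (~b | c) = 11111111000011111111111100001111
  (d | (~b | c)) = 11111111001111111111111100111111
  ((d | (~b | c)) | a) = 11111111001111111111111111111111

((d | (~b | c)) | a)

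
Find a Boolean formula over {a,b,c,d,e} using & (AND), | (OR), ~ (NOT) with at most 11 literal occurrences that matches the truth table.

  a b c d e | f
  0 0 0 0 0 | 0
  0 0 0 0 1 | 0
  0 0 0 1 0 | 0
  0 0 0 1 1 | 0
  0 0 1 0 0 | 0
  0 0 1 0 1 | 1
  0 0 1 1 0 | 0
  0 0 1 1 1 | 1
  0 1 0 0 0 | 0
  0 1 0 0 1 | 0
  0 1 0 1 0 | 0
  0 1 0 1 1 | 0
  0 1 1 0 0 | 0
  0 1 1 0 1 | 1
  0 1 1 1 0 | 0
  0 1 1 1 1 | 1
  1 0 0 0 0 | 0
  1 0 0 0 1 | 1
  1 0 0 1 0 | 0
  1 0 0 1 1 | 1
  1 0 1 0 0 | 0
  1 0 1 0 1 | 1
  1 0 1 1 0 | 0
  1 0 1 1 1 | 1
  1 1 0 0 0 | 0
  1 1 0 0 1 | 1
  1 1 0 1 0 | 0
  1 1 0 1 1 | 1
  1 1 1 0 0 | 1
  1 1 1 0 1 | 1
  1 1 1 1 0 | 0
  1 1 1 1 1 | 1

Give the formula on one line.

  ~d = 11001100110011001100110011001100
  (c & b) = 00000000000011110000000000001111
  (~d & (c & b)) = 00000000000011000000000000001100
  ((~d & (c & b)) | e) = 01010101010111010101010101011101
  ~b = 11111111000000001111111100000000
  (~b | e) = 11111111010101011111111101010101
  ((~b | e) & c) = 00001111000001010000111100000101
  (a | ((~b | e) & c)) = 00001111000001011111111111111111
  (((~d & (c & b)) | e) & (a | ((~b | e) & c))) = 00000101000001010101010101011101

(((~d & (c & b)) | e) & (a | ((~b | e) & c)))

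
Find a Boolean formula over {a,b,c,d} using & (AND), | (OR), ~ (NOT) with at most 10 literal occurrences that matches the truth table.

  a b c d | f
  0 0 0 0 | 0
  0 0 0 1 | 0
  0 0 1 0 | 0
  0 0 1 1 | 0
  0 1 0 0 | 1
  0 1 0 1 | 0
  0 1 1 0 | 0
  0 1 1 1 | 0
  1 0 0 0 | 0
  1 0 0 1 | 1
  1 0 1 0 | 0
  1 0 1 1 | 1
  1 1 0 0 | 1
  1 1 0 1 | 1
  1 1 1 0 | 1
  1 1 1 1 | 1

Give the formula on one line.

(((~d & (~a | ~b)) | a) & (d | (b & (a | ~c))))

  ~d = 1010101010101010
  ~a = 1111111100000000
  ~b = 1111000011110000
  (~a | ~b) = 1111111111110000
  (~d & (~a | ~b)) = 1010101010100000
  ((~d & (~a | ~b)) | a) = 1010101011111111
  ~c = 1100110011001100
  (a | ~c) = 1100110011111111
  (b & (a | ~c)) = 0000110000001111
  (d | (b & (a | ~c))) = 0101110101011111
  (((~d & (~a | ~b)) | a) & (d | (b & (a | ~c)))) = 0000100001011111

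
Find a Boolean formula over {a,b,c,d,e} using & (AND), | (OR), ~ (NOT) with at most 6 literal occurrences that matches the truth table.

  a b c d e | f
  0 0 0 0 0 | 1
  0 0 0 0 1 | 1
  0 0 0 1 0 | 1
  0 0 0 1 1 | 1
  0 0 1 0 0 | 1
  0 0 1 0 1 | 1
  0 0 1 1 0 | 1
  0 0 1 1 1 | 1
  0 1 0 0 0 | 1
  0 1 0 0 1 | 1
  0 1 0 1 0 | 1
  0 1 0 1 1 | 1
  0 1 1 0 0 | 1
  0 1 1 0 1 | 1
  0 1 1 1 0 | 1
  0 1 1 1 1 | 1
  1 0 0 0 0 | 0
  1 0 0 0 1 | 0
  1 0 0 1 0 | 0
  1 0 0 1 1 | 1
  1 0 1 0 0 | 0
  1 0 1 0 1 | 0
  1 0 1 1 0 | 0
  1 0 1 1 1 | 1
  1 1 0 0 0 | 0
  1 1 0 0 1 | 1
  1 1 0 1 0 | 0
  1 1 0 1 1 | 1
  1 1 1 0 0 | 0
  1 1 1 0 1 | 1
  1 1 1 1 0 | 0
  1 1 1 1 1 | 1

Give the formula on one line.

((e & (d | b)) | ~a)

  (d | b) = 00110011111111110011001111111111
  (e & (d | b)) = 00010001010101010001000101010101
  ~a = 11111111111111110000000000000000
  ((e & (d | b)) | ~a) = 11111111111111110001000101010101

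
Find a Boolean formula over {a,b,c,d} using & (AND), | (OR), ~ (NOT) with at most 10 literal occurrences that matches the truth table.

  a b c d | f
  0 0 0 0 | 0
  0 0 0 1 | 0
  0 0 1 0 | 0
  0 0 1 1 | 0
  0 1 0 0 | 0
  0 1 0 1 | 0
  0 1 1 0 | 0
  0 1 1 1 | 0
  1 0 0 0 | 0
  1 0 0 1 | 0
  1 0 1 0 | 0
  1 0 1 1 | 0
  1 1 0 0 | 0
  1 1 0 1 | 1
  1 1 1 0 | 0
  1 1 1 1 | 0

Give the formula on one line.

((((c | a) & (~d | ~c)) & b) & ((~a | d) & ~c))

  (c | a) = 0011001111111111
  ~d = 1010101010101010
  ~c = 1100110011001100
  (~d | ~c) = 1110111011101110
  ((c | a) & (~d | ~c)) = 0010001011101110
  (((c | a) & (~d | ~c)) & b) = 0000001000001110
  ~a = 1111111100000000
  (~a | d) = 1111111101010101
  ((~a | d) & ~c) = 1100110001000100
  ((((c | a) & (~d | ~c)) & b) & ((~a | d) & ~c)) = 0000000000000100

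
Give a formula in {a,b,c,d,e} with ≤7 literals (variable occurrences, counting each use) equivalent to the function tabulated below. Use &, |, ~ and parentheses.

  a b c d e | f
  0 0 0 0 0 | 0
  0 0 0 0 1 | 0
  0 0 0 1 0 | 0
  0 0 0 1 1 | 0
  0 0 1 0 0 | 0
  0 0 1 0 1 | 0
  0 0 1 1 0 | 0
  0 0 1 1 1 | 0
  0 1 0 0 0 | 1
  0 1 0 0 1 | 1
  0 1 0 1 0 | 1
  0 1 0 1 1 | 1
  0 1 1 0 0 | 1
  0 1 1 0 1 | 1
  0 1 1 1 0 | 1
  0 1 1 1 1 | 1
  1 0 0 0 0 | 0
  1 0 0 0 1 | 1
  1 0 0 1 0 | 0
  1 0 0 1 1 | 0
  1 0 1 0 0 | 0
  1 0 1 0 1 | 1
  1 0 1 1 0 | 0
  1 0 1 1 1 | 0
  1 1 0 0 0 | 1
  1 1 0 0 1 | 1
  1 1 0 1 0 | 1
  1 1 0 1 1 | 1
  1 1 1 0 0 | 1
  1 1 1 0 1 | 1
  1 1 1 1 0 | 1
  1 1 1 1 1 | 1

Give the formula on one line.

((((a | b) & (~e | ~d)) & e) | b)

  (a | b) = 00000000111111111111111111111111
  ~e = 10101010101010101010101010101010
  ~d = 11001100110011001100110011001100
  (~e | ~d) = 11101110111011101110111011101110
  ((a | b) & (~e | ~d)) = 00000000111011101110111011101110
  (((a | b) & (~e | ~d)) & e) = 00000000010001000100010001000100
  ((((a | b) & (~e | ~d)) & e) | b) = 00000000111111110100010011111111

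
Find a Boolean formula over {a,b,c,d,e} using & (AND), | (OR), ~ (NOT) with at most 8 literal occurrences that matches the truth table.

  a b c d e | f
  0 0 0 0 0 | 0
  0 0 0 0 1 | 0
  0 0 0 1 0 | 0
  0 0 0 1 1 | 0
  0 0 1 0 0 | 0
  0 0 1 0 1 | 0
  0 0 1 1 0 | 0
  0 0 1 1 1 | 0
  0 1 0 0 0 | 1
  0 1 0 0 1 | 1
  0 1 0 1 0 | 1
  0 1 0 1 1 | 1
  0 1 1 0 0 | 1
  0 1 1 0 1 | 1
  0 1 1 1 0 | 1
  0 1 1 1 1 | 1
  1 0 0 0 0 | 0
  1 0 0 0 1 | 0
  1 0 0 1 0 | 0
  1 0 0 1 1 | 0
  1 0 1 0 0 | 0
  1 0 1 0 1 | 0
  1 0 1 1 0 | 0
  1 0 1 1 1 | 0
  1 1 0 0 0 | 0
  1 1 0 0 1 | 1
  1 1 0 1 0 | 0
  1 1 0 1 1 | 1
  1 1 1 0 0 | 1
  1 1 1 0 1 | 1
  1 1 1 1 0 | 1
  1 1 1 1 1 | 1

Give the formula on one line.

(b & ((c | e) | ((e & a) | ~a)))

  (c | e) = 01011111010111110101111101011111
  (e & a) = 00000000000000000101010101010101
  ~a = 11111111111111110000000000000000
  ((e & a) | ~a) = 11111111111111110101010101010101
  ((c | e) | ((e & a) | ~a)) = 11111111111111110101111101011111
  (b & ((c | e) | ((e & a) | ~a))) = 00000000111111110000000001011111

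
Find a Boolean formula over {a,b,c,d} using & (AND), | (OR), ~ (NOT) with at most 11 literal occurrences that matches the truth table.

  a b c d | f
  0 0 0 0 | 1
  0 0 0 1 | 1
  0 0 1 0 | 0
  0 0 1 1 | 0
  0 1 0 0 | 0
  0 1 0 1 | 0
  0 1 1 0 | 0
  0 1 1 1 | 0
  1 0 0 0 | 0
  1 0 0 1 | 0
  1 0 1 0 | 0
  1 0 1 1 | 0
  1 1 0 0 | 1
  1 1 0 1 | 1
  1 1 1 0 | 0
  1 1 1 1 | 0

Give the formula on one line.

  (a & b) = 0000000000001111
  ~c = 1100110011001100
  ((a & b) & ~c) = 0000000000001100
  ~a = 1111111100000000
  (~c & ~a) = 1100110000000000
  (b | (~c & ~a)) = 1100111100001111
  ~b = 1111000011110000
  (~b & ~c) = 1100000011000000
  ((b | (~c & ~a)) & (~b & ~c)) = 1100000000000000
  (((a & b) & ~c) | ((b | (~c & ~a)) & (~b & ~c))) = 1100000000001100

(((a & b) & ~c) | ((b | (~c & ~a)) & (~b & ~c)))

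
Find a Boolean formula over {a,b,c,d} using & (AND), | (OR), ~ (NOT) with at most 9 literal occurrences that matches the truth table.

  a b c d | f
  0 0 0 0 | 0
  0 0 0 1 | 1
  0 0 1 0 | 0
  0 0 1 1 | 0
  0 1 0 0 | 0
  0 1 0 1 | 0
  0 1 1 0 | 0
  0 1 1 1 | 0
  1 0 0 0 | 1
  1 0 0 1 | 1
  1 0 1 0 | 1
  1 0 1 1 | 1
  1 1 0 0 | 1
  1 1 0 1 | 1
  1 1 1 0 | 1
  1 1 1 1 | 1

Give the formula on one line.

((~c | (((a | (~d | b)) & c) & a)) & (a | (d & ~b)))

  ~c = 1100110011001100
  ~d = 1010101010101010
  (~d | b) = 1010111110101111
  (a | (~d | b)) = 1010111111111111
  ((a | (~d | b)) & c) = 0010001100110011
  (((a | (~d | b)) & c) & a) = 0000000000110011
  (~c | (((a | (~d | b)) & c) & a)) = 1100110011111111
  ~b = 1111000011110000
  (d & ~b) = 0101000001010000
  (a | (d & ~b)) = 0101000011111111
  ((~c | (((a | (~d | b)) & c) & a)) & (a | (d & ~b))) = 0100000011111111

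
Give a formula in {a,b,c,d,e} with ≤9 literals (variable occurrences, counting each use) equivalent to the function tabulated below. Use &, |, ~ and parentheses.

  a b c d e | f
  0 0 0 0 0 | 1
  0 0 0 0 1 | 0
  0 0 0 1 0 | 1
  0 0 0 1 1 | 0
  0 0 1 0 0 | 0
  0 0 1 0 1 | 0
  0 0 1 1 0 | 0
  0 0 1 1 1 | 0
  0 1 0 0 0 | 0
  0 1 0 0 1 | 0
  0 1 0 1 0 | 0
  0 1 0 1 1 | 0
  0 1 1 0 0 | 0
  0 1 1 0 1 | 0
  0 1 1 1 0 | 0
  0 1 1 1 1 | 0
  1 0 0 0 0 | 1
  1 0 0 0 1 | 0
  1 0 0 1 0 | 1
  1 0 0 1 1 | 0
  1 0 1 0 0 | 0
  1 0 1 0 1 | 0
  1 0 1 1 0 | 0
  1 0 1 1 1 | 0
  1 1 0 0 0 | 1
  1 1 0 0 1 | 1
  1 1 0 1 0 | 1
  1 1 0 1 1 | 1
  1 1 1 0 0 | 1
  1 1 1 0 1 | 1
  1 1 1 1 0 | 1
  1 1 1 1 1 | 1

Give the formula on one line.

  ~c = 11110000111100001111000011110000
  ~a = 11111111111111110000000000000000
  (~c | ~a) = 11111111111111111111000011110000
  (b | (~c | ~a)) = 11111111111111111111000011111111
  ~b = 11111111000000001111111100000000
  ~e = 10101010101010101010101010101010
  (~b & ~e) = 10101010000000001010101000000000
  ((b | (~c | ~a)) & (~b & ~e)) = 10101010000000001010000000000000
  (e | ~c) = 11110101111101011111010111110101
  (((b | (~c | ~a)) & (~b & ~e)) & (e | ~c)) = 10100000000000001010000000000000
  (a & b) = 00000000000000000000000011111111
  ((((b | (~c | ~a)) & (~b & ~e)) & (e | ~c)) | (a & b)) = 10100000000000001010000011111111

((((b | (~c | ~a)) & (~b & ~e)) & (e | ~c)) | (a & b))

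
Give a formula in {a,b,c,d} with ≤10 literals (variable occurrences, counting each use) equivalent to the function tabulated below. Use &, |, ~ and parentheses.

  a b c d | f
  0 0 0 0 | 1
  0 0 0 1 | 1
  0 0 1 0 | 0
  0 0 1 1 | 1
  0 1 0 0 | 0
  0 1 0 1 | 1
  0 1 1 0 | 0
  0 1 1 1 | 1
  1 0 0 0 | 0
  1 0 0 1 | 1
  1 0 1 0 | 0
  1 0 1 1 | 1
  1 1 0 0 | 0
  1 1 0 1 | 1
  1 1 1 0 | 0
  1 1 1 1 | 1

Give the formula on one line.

(d | (~a & (((~c | a) & ((c & a) | ~b)) | d)))

  ~a = 1111111100000000
  ~c = 1100110011001100
  (~c | a) = 1100110011111111
  (c & a) = 0000000000110011
  ~b = 1111000011110000
  ((c & a) | ~b) = 1111000011110011
  ((~c | a) & ((c & a) | ~b)) = 1100000011110011
  (((~c | a) & ((c & a) | ~b)) | d) = 1101010111110111
  (~a & (((~c | a) & ((c & a) | ~b)) | d)) = 1101010100000000
  (d | (~a & (((~c | a) & ((c & a) | ~b)) | d))) = 1101010101010101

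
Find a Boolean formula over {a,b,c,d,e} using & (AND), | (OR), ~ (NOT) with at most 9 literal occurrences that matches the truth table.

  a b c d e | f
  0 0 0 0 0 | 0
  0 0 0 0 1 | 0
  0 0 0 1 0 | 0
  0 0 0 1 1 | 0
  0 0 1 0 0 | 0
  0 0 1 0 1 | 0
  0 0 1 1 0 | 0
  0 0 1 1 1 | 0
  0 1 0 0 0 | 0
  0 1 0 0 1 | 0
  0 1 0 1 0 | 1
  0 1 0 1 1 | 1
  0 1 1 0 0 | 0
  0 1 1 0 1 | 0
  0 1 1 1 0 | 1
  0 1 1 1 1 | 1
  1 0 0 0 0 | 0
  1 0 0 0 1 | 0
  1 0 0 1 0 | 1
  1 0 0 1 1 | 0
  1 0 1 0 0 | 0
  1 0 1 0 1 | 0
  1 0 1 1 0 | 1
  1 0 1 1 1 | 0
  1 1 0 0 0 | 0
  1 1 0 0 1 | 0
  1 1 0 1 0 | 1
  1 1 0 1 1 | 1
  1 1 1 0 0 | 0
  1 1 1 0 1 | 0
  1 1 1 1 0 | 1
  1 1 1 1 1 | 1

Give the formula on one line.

(d & ((b | (~e & a)) | (~e & ~d)))

  ~e = 10101010101010101010101010101010
  (~e & a) = 00000000000000001010101010101010
  (b | (~e & a)) = 00000000111111111010101011111111
  ~d = 11001100110011001100110011001100
  (~e & ~d) = 10001000100010001000100010001000
  ((b | (~e & a)) | (~e & ~d)) = 10001000111111111010101011111111
  (d & ((b | (~e & a)) | (~e & ~d))) = 00000000001100110010001000110011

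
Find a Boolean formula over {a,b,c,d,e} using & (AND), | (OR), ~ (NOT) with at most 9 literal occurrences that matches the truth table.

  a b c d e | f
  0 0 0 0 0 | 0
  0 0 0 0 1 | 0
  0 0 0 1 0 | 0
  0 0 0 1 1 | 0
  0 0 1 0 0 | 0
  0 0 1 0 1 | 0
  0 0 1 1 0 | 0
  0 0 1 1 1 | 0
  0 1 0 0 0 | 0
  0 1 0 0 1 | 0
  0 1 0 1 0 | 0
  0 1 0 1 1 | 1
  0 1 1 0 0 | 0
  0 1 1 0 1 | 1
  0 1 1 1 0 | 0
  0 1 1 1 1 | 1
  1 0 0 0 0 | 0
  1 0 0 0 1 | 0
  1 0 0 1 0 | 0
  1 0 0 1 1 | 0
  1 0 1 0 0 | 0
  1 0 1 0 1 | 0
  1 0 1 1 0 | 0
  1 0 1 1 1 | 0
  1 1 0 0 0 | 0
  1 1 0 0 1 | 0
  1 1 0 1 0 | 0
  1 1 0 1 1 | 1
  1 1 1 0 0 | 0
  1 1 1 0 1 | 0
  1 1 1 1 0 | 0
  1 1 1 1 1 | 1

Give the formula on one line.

(((b | (~c & ~e)) & e) & (((d | (~a & e)) & c) | d))

  ~c = 11110000111100001111000011110000
  ~e = 10101010101010101010101010101010
  (~c & ~e) = 10100000101000001010000010100000
  (b | (~c & ~e)) = 10100000111111111010000011111111
  ((b | (~c & ~e)) & e) = 00000000010101010000000001010101
  ~a = 11111111111111110000000000000000
  (~a & e) = 01010101010101010000000000000000
  (d | (~a & e)) = 01110111011101110011001100110011
  ((d | (~a & e)) & c) = 00000111000001110000001100000011
  (((d | (~a & e)) & c) | d) = 00110111001101110011001100110011
  (((b | (~c & ~e)) & e) & (((d | (~a & e)) & c) | d)) = 00000000000101010000000000010001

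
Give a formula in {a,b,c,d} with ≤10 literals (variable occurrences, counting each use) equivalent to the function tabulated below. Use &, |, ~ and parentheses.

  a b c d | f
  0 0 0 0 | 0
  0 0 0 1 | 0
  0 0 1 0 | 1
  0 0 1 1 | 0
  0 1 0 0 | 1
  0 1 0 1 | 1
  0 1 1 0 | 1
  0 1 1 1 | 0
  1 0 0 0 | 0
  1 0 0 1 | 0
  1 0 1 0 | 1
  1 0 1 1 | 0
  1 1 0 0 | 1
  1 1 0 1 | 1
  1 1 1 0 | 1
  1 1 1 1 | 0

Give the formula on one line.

  ~b = 1111000011110000
  (d & ~b) = 0101000001010000
  ~a = 1111111100000000
  (c | ~a) = 1111111100110011
  ((d & ~b) | (c | ~a)) = 1111111101110011
  ~d = 1010101010101010
  (((d & ~b) | (c | ~a)) & ~d) = 1010101000100010
  (b | c) = 0011111100111111
  ((((d & ~b) | (c | ~a)) & ~d) & (b | c)) = 0010101000100010
  ~c = 1100110011001100
  (b & ~c) = 0000110000001100
  (((((d & ~b) | (c | ~a)) & ~d) & (b | c)) | (b & ~c)) = 0010111000101110

(((((d & ~b) | (c | ~a)) & ~d) & (b | c)) | (b & ~c))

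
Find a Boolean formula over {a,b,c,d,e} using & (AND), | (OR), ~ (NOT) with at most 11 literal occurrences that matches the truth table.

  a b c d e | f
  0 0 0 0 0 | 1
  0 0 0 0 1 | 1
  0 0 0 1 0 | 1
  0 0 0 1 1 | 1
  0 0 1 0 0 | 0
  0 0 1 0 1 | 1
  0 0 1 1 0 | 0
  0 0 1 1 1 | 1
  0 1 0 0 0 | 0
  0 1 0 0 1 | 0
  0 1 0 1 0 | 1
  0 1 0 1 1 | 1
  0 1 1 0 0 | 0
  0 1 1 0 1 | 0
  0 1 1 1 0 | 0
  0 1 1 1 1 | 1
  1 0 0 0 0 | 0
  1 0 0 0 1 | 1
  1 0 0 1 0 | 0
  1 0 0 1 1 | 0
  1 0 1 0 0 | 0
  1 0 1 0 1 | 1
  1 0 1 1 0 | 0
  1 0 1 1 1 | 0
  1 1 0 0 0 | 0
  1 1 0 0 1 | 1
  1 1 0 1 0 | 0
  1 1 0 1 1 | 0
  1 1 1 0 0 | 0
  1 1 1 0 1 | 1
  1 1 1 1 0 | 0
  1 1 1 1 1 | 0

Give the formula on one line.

(((~b | (b & d)) & (~a & (e | ~c))) | (a & (e & ~d)))

  ~b = 11111111000000001111111100000000
  (b & d) = 00000000001100110000000000110011
  (~b | (b & d)) = 11111111001100111111111100110011
  ~a = 11111111111111110000000000000000
  ~c = 11110000111100001111000011110000
  (e | ~c) = 11110101111101011111010111110101
  (~a & (e | ~c)) = 11110101111101010000000000000000
  ((~b | (b & d)) & (~a & (e | ~c))) = 11110101001100010000000000000000
  ~d = 11001100110011001100110011001100
  (e & ~d) = 01000100010001000100010001000100
  (a & (e & ~d)) = 00000000000000000100010001000100
  (((~b | (b & d)) & (~a & (e | ~c))) | (a & (e & ~d))) = 11110101001100010100010001000100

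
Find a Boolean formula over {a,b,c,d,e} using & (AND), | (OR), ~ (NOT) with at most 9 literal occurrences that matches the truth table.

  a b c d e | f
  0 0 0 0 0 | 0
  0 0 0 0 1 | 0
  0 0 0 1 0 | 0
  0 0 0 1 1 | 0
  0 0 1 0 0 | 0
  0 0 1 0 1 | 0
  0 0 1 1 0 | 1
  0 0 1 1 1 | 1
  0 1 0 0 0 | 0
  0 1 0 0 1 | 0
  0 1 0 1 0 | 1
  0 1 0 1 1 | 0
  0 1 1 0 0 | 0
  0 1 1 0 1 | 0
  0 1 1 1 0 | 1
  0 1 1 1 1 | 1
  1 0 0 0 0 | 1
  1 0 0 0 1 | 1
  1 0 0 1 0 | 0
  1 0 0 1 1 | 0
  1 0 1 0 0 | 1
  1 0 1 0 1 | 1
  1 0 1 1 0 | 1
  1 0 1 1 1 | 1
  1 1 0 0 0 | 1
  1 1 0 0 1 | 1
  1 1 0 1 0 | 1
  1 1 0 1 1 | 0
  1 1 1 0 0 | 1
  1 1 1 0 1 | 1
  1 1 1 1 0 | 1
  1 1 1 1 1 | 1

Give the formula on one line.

((d & ((~d | (b | c)) & (c | ~e))) | (a & ~d))

  ~d = 11001100110011001100110011001100
  (b | c) = 00001111111111110000111111111111
  (~d | (b | c)) = 11001111111111111100111111111111
  ~e = 10101010101010101010101010101010
  (c | ~e) = 10101111101011111010111110101111
  ((~d | (b | c)) & (c | ~e)) = 10001111101011111000111110101111
  (d & ((~d | (b | c)) & (c | ~e))) = 00000011001000110000001100100011
  (a & ~d) = 00000000000000001100110011001100
  ((d & ((~d | (b | c)) & (c | ~e))) | (a & ~d)) = 00000011001000111100111111101111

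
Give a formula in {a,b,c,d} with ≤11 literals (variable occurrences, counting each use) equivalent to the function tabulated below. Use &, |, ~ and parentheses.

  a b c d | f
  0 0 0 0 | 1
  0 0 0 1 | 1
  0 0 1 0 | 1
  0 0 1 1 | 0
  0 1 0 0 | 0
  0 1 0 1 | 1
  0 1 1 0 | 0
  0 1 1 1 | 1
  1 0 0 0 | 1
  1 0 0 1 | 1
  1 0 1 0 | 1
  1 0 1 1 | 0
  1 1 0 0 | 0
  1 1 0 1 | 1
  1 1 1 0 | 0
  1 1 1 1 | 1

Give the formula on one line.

(((~c | ~d) & ~b) | (((b & d) | (~c | ~d)) & d))

  ~c = 1100110011001100
  ~d = 1010101010101010
  (~c | ~d) = 1110111011101110
  ~b = 1111000011110000
  ((~c | ~d) & ~b) = 1110000011100000
  (b & d) = 0000010100000101
  ((b & d) | (~c | ~d)) = 1110111111101111
  (((b & d) | (~c | ~d)) & d) = 0100010101000101
  (((~c | ~d) & ~b) | (((b & d) | (~c | ~d)) & d)) = 1110010111100101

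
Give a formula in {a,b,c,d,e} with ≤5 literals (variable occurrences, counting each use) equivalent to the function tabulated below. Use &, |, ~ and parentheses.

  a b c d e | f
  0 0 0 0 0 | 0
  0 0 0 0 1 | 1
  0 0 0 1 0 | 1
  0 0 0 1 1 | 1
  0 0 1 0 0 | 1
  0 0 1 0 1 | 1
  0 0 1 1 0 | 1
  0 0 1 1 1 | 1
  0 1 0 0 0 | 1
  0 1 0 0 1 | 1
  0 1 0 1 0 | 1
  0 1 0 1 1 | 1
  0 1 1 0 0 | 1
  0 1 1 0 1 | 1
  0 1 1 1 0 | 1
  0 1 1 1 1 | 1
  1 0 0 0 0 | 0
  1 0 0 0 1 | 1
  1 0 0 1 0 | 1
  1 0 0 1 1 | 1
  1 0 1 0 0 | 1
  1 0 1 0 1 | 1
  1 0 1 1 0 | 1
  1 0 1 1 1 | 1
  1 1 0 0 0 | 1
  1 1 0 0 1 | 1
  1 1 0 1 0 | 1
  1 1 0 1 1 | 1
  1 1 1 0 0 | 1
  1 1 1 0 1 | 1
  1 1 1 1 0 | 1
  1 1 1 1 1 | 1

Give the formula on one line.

  (b | c) = 00001111111111110000111111111111
  ((b | c) | e) = 01011111111111110101111111111111
  (d | ((b | c) | e)) = 01111111111111110111111111111111

(d | ((b | c) | e))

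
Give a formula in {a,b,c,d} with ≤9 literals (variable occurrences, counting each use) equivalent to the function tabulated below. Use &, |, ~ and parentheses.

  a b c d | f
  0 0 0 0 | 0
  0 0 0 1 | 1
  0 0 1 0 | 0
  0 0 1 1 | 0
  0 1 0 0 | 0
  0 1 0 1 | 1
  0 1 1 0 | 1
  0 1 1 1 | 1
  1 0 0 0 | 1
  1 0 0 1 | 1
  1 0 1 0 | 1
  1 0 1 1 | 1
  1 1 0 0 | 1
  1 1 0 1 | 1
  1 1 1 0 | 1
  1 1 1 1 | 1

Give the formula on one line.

(((c | d) & ((~c & ((~a | c) | d)) | b)) | a)

  (c | d) = 0111011101110111
  ~c = 1100110011001100
  ~a = 1111111100000000
  (~a | c) = 1111111100110011
  ((~a | c) | d) = 1111111101110111
  (~c & ((~a | c) | d)) = 1100110001000100
  ((~c & ((~a | c) | d)) | b) = 1100111101001111
  ((c | d) & ((~c & ((~a | c) | d)) | b)) = 0100011101000111
  (((c | d) & ((~c & ((~a | c) | d)) | b)) | a) = 0100011111111111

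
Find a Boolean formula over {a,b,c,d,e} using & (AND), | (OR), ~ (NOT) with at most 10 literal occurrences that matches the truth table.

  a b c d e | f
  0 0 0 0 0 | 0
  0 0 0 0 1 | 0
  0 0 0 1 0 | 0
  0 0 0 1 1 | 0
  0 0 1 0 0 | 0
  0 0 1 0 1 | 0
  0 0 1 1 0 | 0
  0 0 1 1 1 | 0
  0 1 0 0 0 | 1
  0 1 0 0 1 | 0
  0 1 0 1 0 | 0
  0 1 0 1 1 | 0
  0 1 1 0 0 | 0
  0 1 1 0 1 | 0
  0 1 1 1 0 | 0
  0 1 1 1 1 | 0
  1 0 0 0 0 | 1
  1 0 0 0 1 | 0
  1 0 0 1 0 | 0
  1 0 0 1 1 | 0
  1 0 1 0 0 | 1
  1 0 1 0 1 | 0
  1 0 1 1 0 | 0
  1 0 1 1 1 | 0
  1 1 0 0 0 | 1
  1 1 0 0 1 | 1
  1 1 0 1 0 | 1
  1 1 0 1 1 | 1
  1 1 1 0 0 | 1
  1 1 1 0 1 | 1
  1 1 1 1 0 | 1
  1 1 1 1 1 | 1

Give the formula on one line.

  ~d = 11001100110011001100110011001100
  (~d & b) = 00000000110011000000000011001100
  ~c = 11110000111100001111000011110000
  ((~d & b) & ~c) = 00000000110000000000000011000000
  (((~d & b) & ~c) | a) = 00000000110000001111111111111111
  ((((~d & b) & ~c) | a) | d) = 00110011111100111111111111111111
  ~e = 10101010101010101010101010101010
  (~e & ~d) = 10001000100010001000100010001000
  (((((~d & b) & ~c) | a) | d) & (~e & ~d)) = 00000000100000001000100010001000
  (a & b) = 00000000000000000000000011111111
  ((((((~d & b) & ~c) | a) | d) & (~e & ~d)) | (a & b)) = 00000000100000001000100011111111

((((((~d & b) & ~c) | a) | d) & (~e & ~d)) | (a & b))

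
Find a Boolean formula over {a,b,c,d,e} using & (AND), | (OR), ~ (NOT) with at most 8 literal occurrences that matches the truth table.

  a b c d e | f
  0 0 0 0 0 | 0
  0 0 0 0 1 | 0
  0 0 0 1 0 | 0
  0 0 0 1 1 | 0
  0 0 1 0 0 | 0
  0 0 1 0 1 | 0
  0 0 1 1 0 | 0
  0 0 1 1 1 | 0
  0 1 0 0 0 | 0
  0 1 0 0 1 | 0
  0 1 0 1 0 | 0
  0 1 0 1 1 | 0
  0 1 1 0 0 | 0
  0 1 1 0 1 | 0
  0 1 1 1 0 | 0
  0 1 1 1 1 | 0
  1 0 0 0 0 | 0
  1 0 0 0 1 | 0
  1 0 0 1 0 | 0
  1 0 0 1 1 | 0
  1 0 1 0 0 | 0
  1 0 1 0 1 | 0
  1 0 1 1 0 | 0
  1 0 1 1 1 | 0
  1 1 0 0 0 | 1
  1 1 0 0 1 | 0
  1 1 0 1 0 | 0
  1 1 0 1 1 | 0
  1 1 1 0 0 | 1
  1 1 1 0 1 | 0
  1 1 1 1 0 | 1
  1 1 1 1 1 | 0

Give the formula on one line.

  ~e = 10101010101010101010101010101010
  (~e & b) = 00000000101010100000000010101010
  ~d = 11001100110011001100110011001100
  (~d | c) = 11001111110011111100111111001111
  (a & (~d | c)) = 00000000000000001100111111001111
  ((~e & b) & (a & (~d | c))) = 00000000000000000000000010001010

((~e & b) & (a & (~d | c)))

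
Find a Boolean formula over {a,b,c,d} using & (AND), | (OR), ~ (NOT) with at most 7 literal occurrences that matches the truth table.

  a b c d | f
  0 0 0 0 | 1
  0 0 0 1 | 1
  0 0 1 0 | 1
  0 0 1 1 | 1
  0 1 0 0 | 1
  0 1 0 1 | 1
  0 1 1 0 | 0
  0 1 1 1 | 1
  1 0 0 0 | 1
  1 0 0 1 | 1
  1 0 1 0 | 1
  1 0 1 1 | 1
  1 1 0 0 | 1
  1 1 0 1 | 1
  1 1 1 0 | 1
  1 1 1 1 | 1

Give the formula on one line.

((~b | d) | (a | (~c & (c | ~d))))

  ~b = 1111000011110000
  (~b | d) = 1111010111110101
  ~c = 1100110011001100
  ~d = 1010101010101010
  (c | ~d) = 1011101110111011
  (~c & (c | ~d)) = 1000100010001000
  (a | (~c & (c | ~d))) = 1000100011111111
  ((~b | d) | (a | (~c & (c | ~d)))) = 1111110111111111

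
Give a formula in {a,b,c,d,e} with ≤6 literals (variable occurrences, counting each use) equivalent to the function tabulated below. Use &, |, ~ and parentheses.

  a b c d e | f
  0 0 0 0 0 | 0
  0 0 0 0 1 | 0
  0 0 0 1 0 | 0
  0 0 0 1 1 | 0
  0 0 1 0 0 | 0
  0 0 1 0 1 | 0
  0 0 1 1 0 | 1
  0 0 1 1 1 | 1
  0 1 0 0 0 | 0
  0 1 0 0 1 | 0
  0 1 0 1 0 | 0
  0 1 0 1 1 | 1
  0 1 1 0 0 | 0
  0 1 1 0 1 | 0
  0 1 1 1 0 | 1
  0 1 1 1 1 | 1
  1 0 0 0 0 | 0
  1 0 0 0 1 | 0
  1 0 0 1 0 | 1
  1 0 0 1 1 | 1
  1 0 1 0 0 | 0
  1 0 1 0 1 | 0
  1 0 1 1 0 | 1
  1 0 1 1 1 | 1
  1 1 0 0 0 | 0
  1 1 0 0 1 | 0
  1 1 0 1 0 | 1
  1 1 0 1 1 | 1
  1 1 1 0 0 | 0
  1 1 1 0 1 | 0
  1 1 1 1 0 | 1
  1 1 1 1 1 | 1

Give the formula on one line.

(((c | a) | ((c | e) & b)) & d)

  (c | a) = 00001111000011111111111111111111
  (c | e) = 01011111010111110101111101011111
  ((c | e) & b) = 00000000010111110000000001011111
  ((c | a) | ((c | e) & b)) = 00001111010111111111111111111111
  (((c | a) | ((c | e) & b)) & d) = 00000011000100110011001100110011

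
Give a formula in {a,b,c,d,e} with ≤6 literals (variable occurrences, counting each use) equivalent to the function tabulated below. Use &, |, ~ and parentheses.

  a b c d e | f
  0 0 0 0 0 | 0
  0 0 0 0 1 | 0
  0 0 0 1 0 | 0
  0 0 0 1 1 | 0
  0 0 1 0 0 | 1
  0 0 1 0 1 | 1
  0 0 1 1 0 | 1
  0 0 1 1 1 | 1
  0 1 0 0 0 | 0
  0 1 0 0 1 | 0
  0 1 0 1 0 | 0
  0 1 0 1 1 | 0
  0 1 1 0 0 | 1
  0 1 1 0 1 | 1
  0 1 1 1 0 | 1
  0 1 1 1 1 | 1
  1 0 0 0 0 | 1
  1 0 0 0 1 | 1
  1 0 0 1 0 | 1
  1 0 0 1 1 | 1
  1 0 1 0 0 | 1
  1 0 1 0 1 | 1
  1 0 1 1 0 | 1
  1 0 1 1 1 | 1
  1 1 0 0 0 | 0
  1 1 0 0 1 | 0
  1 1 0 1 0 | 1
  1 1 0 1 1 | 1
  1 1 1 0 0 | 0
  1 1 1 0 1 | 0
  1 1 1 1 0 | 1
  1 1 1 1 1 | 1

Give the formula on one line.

  ~a = 11111111111111110000000000000000
  (d | ~a) = 11111111111111110011001100110011
  ((d | ~a) & b) = 00000000111111110000000000110011
  ~b = 11111111000000001111111100000000
  (((d | ~a) & b) | ~b) = 11111111111111111111111100110011
  (a | c) = 00001111000011111111111111111111
  ((((d | ~a) & b) | ~b) & (a | c)) = 00001111000011111111111100110011

((((d | ~a) & b) | ~b) & (a | c))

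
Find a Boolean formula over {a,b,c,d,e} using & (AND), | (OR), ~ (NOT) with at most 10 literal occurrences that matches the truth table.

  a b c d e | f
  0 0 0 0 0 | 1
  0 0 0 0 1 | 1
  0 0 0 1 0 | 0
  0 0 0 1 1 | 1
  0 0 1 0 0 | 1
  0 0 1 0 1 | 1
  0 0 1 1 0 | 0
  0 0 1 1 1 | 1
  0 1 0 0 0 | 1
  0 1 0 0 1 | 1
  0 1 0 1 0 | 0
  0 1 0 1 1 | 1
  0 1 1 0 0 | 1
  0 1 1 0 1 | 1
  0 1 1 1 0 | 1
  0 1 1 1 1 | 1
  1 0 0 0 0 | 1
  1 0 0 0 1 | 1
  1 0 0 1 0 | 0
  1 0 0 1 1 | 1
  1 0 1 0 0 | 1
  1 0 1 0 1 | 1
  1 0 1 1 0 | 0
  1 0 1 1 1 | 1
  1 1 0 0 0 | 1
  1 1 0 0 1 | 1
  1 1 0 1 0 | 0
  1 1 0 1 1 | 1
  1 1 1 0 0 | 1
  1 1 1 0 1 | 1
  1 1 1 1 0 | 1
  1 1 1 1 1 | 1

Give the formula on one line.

  (e & a) = 00000000000000000101010101010101
  (c & d) = 00000011000000110000001100000011
  ((e & a) | (c & d)) = 00000011000000110101011101010111
  ~d = 11001100110011001100110011001100
  ~e = 10101010101010101010101010101010
  (~d | ~e) = 11101110111011101110111011101110
  (((e & a) | (c & d)) & (~d | ~e)) = 00000010000000100100011001000110
  (b & (((e & a) | (c & d)) & (~d | ~e))) = 00000000000000100000000001000110
  (e | ~d) = 11011101110111011101110111011101
  ((b & (((e & a) | (c & d)) & (~d | ~e))) | (e | ~d)) = 11011101110111111101110111011111

((b & (((e & a) | (c & d)) & (~d | ~e))) | (e | ~d))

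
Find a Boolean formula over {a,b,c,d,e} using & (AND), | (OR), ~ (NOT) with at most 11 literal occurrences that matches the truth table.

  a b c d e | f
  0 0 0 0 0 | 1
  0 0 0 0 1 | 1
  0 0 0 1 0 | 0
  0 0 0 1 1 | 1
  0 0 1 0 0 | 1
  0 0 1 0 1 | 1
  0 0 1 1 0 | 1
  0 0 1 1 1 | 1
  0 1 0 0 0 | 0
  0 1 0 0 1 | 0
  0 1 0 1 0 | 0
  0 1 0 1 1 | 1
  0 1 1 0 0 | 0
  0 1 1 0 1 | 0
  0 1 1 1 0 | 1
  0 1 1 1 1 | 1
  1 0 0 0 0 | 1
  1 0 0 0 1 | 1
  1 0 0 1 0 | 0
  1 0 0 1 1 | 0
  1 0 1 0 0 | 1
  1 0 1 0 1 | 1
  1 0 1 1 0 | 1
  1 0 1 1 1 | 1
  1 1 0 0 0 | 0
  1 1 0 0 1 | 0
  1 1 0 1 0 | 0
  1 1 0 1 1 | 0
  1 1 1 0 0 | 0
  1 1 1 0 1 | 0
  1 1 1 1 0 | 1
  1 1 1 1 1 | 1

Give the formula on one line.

(((~d | ((~d | ~a) & e)) | ((~e | d) & c)) & (d | ~b))

  ~d = 11001100110011001100110011001100
  ~a = 11111111111111110000000000000000
  (~d | ~a) = 11111111111111111100110011001100
  ((~d | ~a) & e) = 01010101010101010100010001000100
  (~d | ((~d | ~a) & e)) = 11011101110111011100110011001100
  ~e = 10101010101010101010101010101010
  (~e | d) = 10111011101110111011101110111011
  ((~e | d) & c) = 00001011000010110000101100001011
  ((~d | ((~d | ~a) & e)) | ((~e | d) & c)) = 11011111110111111100111111001111
  ~b = 11111111000000001111111100000000
  (d | ~b) = 11111111001100111111111100110011
  (((~d | ((~d | ~a) & e)) | ((~e | d) & c)) & (d | ~b)) = 11011111000100111100111100000011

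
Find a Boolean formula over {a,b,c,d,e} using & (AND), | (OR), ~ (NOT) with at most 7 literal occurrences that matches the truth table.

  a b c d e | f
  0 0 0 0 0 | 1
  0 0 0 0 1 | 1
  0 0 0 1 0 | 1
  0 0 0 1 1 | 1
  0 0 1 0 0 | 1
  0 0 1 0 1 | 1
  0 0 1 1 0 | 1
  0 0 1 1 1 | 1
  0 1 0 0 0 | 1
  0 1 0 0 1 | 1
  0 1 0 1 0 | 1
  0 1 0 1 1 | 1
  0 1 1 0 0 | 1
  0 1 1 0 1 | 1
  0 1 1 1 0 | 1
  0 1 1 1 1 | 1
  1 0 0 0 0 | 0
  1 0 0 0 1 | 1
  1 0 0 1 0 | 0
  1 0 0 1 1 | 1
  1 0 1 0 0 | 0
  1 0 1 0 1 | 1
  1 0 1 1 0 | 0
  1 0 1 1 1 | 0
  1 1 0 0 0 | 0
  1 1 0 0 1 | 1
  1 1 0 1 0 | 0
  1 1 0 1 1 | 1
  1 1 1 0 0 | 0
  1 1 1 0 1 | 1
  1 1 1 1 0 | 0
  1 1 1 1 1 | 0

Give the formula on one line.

  ~a = 11111111111111110000000000000000
  ~d = 11001100110011001100110011001100
  ~c = 11110000111100001111000011110000
  (~d | ~c) = 11111100111111001111110011111100
  ((~d | ~c) & e) = 01010100010101000101010001010100
  (~a | ((~d | ~c) & e)) = 11111111111111110101010001010100

(~a | ((~d | ~c) & e))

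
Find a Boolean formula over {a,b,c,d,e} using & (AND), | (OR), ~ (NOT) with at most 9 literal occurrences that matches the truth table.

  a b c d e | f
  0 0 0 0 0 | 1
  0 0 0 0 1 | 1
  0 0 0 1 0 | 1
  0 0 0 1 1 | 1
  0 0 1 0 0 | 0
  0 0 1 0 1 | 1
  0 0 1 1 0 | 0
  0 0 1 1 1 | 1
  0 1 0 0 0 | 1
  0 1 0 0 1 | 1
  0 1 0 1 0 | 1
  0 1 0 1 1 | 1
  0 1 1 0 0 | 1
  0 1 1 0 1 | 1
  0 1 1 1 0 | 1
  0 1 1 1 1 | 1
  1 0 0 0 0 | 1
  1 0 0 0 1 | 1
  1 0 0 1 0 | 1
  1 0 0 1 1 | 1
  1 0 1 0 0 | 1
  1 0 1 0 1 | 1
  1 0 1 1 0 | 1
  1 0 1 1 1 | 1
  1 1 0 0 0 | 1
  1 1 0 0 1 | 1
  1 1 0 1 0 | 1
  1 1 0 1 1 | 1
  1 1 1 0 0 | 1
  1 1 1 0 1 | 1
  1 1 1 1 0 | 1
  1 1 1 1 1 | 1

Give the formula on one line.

  ~c = 11110000111100001111000011110000
  (e | ~c) = 11110101111101011111010111110101
  ~e = 10101010101010101010101010101010
  (~e & ~c) = 10100000101000001010000010100000
  (a | (~e & ~c)) = 10100000101000001111111111111111
  ((e | ~c) | (a | (~e & ~c))) = 11110101111101011111111111111111
  (((e | ~c) | (a | (~e & ~c))) | b) = 11110101111111111111111111111111

(((e | ~c) | (a | (~e & ~c))) | b)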